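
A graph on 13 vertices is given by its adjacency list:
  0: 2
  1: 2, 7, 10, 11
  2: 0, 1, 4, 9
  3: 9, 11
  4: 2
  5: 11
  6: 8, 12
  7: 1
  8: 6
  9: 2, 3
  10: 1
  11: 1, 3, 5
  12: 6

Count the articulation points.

Removing 1 increases the component count from 2 to 4, so 1 is a cut vertex.
Removing 2 increases the component count from 2 to 4, so 2 is a cut vertex.
Removing 6 increases the component count from 2 to 3, so 6 is a cut vertex.
Likewise 11 is a cut vertex.
By contrast removing 10 leaves 2 components; it is not a cut vertex. No other vertex is a cut vertex either.

4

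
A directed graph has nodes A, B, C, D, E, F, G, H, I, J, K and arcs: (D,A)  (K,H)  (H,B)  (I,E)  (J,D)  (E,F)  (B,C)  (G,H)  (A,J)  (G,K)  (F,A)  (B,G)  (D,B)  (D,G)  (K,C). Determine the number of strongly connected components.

{B, G, H, K} are all mutually reachable — one SCC of size 4.
{A, D, J} are all mutually reachable — one SCC of size 3.
{C} is an SCC by itself.
{I} is an SCC by itself.
{E} is an SCC by itself.
(and 1 more singleton SCC)
That gives 6 strongly connected components.

6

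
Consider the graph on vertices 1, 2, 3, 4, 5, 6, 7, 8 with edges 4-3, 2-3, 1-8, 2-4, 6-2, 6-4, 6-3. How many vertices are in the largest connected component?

4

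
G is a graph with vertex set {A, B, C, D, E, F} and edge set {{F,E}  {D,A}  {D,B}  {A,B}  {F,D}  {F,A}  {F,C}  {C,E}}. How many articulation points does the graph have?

1

Removing F increases the component count from 1 to 2, so F is a cut vertex.
By contrast removing C leaves 1 component; it is not a cut vertex. No other vertex is a cut vertex either.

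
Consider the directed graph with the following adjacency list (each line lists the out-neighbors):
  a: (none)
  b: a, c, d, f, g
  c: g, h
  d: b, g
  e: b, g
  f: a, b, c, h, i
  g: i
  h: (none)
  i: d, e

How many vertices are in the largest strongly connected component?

7

{b, c, d, e, f, g, i} are all mutually reachable — one SCC of size 7.
{a} is an SCC by itself.
{h} is an SCC by itself.
The largest has 7 vertices.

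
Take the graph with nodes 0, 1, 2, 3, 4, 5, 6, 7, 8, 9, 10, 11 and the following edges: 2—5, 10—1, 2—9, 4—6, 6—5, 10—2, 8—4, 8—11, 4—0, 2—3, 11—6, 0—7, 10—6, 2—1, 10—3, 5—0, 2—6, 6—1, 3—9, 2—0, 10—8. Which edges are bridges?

The edges on the cycle 10-8-4-6-10 are not bridges since each lies on that cycle.
But removing 7—0 disconnects 7 from 0 — this is a bridge.

0-7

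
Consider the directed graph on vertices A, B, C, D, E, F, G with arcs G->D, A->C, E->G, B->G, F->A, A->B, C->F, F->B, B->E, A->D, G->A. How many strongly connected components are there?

2

{A, B, C, E, F, G} are all mutually reachable — one SCC of size 6.
{D} is an SCC by itself.
That gives 2 strongly connected components.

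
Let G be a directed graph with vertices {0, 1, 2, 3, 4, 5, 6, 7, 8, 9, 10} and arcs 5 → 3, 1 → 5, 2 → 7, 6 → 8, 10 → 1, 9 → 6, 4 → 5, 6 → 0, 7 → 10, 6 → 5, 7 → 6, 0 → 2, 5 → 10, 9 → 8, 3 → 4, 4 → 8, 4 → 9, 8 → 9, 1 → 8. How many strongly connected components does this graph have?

1

{0, 1, 2, 3, 4, 5, 6, 7, 8, 9, 10} are all mutually reachable — one SCC of size 11.
That gives 1 strongly connected component.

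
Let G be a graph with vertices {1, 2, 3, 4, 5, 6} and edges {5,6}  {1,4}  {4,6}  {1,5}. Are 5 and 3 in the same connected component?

No

The component containing 5 is {1, 4, 5, 6}, and 3 is not in it.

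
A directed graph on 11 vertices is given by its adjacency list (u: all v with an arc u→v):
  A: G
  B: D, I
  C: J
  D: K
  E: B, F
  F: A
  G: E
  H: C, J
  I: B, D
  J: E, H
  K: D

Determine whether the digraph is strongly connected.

There is no directed path from B to G, so the graph is not strongly connected.

No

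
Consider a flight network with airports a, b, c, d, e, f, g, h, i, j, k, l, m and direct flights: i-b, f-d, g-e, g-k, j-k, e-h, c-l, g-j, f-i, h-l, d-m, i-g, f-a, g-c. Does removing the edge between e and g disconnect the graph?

After removing e-g, the path e-h-l-c-g still connects them, so the edge is not a bridge.

No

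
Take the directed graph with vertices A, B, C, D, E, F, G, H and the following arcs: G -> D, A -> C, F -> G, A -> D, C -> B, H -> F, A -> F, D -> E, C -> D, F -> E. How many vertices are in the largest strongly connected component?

1

{H} is an SCC by itself.
{A} is an SCC by itself.
{D} is an SCC by itself.
{B} is an SCC by itself.
{C} is an SCC by itself.
(and 3 more singleton SCCs)
The largest has 1 vertex.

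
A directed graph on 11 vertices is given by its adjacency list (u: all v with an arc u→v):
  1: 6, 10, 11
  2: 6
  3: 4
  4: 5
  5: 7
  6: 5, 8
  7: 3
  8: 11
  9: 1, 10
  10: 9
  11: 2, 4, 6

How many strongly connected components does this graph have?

{2, 6, 8, 11} are all mutually reachable — one SCC of size 4.
{3, 4, 5, 7} are all mutually reachable — one SCC of size 4.
{1, 9, 10} are all mutually reachable — one SCC of size 3.
That gives 3 strongly connected components.

3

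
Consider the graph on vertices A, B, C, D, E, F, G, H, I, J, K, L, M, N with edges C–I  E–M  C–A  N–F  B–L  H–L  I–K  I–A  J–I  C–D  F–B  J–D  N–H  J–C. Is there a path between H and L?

From H we can reach B, F, H, L, N, which includes L.

Yes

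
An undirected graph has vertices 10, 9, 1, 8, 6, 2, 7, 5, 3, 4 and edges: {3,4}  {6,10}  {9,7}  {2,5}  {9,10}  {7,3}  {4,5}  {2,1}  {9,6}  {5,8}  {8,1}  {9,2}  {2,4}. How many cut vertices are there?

Removing 9 increases the component count from 1 to 2, so 9 is a cut vertex.
By contrast removing 5 leaves 1 component; it is not a cut vertex. No other vertex is a cut vertex either.

1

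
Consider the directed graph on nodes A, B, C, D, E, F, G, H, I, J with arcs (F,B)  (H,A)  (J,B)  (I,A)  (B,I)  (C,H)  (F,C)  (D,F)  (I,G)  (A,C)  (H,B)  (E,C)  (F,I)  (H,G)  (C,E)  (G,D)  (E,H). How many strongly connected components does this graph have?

2

{A, B, C, D, E, F, G, H, I} are all mutually reachable — one SCC of size 9.
{J} is an SCC by itself.
That gives 2 strongly connected components.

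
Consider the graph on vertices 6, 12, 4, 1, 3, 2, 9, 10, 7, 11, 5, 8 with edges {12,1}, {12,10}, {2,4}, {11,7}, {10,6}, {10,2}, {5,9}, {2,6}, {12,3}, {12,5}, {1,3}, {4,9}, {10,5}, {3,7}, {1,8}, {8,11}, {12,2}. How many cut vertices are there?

Removing 12 increases the component count from 1 to 2, so 12 is a cut vertex.
By contrast removing 5 leaves 1 component; it is not a cut vertex. No other vertex is a cut vertex either.

1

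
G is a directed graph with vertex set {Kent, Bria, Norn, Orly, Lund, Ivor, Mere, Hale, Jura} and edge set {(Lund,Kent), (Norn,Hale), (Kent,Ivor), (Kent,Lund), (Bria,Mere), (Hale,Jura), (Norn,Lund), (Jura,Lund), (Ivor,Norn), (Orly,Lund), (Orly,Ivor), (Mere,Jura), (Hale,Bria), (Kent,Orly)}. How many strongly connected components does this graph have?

{Bria, Hale, Ivor, Jura, Kent, Lund, Mere, Norn, Orly} are all mutually reachable — one SCC of size 9.
That gives 1 strongly connected component.

1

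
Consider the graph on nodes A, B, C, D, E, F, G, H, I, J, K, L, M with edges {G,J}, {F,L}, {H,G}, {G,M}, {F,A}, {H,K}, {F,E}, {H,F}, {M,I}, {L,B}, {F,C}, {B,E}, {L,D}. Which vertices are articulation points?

F, G, H, L, M

Removing F increases the component count from 1 to 4, so F is a cut vertex.
Removing G increases the component count from 1 to 3, so G is a cut vertex.
Removing H increases the component count from 1 to 3, so H is a cut vertex.
Likewise L, M are cut vertices.
By contrast removing C leaves 1 component; it is not a cut vertex. No other vertex is a cut vertex either.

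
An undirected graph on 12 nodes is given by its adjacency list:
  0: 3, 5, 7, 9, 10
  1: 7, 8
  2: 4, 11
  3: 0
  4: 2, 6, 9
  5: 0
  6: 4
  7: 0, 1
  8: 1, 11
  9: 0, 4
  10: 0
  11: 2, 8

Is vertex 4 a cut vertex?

Deleting 4 raises the number of components from 1 to 2, so 4 is a cut vertex.

Yes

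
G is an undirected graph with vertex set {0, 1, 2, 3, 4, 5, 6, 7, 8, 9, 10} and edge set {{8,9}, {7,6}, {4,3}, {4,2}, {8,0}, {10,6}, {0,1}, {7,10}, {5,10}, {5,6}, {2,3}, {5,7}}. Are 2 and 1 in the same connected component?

No

The component containing 2 is {2, 3, 4}, and 1 is not in it.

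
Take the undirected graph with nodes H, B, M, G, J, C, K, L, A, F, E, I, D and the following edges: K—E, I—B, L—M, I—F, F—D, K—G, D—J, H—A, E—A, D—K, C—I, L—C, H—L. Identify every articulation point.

D, I, K, L

Removing D increases the component count from 1 to 2, so D is a cut vertex.
Removing I increases the component count from 1 to 2, so I is a cut vertex.
Removing K increases the component count from 1 to 2, so K is a cut vertex.
Likewise L is a cut vertex.
By contrast removing G leaves 1 component; it is not a cut vertex. No other vertex is a cut vertex either.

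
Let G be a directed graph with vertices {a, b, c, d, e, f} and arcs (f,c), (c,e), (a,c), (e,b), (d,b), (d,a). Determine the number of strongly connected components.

6

{f} is an SCC by itself.
{c} is an SCC by itself.
{b} is an SCC by itself.
{e} is an SCC by itself.
{d} is an SCC by itself.
(and 1 more singleton SCC)
That gives 6 strongly connected components.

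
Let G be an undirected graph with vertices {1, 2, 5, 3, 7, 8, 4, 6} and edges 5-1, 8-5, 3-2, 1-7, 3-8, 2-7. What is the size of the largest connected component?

4 is isolated — a component by itself.
6 is isolated — a component by itself.
Starting from 1 we can reach 1, 2, 3, 5, 7, 8. That is one component of size 6.
The largest has 6 vertices.

6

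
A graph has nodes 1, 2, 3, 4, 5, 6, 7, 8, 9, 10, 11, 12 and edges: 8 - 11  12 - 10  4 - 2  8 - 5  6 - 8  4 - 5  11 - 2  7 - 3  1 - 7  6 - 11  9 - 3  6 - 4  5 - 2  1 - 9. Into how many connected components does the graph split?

Starting from 10 we can reach 10, 12. That is one component of size 2.
Starting from 1 we can reach 1, 3, 7, 9. That is one component of size 4.
Starting from 2 we can reach 2, 4, 5, 6, 8, 11. That is one component of size 6.
Total: 3 components.

3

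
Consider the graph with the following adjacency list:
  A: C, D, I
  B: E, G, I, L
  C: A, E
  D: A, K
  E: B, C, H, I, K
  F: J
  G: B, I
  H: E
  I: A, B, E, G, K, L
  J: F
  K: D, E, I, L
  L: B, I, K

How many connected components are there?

2

Starting from F we can reach F, J. That is one component of size 2.
Starting from A we can reach A, B, C, D, E, G, H, I, K, L. That is one component of size 10.
Total: 2 components.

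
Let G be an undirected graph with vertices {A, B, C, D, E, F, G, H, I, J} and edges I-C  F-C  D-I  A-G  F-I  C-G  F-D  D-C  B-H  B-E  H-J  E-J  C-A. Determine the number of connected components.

Starting from B we can reach B, E, H, J. That is one component of size 4.
Starting from A we can reach A, C, D, F, G, I. That is one component of size 6.
Total: 2 components.

2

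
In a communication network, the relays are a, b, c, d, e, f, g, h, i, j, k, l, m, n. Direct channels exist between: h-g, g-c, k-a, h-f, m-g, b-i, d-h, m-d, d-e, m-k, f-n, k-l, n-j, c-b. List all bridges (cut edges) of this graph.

The edges on the cycle m-d-h-g-m are not bridges since each lies on that cycle.
But removing f-h disconnects f from h; removing d-e disconnects d from e; removing f-n disconnects f from n; removing c-g disconnects c from g — these are bridges.
In total 10 edges are bridges.

a-k, b-c, b-i, c-g, d-e, f-h, f-n, j-n, k-l, k-m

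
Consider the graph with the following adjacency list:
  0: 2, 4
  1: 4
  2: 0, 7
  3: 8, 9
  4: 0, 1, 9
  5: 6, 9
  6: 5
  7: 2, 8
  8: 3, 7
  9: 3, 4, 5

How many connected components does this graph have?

Starting from 0 we can reach 0, 1, 2, 3, 4, 5, 6, 7, 8, 9. That is one component of size 10.
Total: 1 component.

1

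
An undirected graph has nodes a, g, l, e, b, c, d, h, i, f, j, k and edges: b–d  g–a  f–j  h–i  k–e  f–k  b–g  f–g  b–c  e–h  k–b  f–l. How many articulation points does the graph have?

6

Removing b increases the component count from 1 to 3, so b is a cut vertex.
Removing e increases the component count from 1 to 2, so e is a cut vertex.
Removing f increases the component count from 1 to 3, so f is a cut vertex.
Likewise g, h, k are cut vertices.
By contrast removing j leaves 1 component; it is not a cut vertex. No other vertex is a cut vertex either.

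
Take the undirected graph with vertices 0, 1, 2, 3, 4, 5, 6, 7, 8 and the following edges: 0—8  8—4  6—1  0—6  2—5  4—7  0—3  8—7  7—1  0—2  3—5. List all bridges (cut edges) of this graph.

The edges on the cycle 8-4-7-8 are not bridges since each lies on that cycle.
Every edge lies on some cycle, so there are no bridges.

none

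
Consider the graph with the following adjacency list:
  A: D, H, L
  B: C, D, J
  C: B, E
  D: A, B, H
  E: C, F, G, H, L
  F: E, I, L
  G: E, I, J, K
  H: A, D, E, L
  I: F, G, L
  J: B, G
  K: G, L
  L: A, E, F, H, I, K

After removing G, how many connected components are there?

With G gone, the remaining components are: {A, B, C, D, E, F, H, I, J, K, L}.
That is 1 component.

1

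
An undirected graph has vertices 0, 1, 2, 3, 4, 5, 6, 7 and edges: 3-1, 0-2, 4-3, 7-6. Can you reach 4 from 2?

The component containing 2 is {0, 2}, and 4 is not in it.

No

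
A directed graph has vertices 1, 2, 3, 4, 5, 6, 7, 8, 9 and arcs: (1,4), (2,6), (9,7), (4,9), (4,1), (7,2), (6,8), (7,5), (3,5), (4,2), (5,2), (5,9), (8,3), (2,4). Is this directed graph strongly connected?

Yes

From 4 we can reach every vertex (1, 2, 3, 4, 5, 6, 7, 8, 9), and every vertex can reach 4 (1, 2, 3, 4, 5, 6, 7, 8, 9). So the whole graph is one strongly connected component.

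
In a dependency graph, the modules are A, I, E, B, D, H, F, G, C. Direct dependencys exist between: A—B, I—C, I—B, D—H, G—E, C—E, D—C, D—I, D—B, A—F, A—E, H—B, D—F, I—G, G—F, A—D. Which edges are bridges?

The edges on the cycle I-G-E-C-I are not bridges since each lies on that cycle.
Every edge lies on some cycle, so there are no bridges.

none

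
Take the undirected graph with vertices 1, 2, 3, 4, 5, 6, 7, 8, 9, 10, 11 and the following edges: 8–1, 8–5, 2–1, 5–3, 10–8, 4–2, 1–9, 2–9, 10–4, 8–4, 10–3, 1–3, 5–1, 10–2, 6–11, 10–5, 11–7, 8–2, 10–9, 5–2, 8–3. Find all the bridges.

11-6, 11-7

The edges on the cycle 10-8-4-2-10 are not bridges since each lies on that cycle.
But removing 6–11 disconnects 6 from 11; removing 11–7 disconnects 11 from 7 — these are bridges.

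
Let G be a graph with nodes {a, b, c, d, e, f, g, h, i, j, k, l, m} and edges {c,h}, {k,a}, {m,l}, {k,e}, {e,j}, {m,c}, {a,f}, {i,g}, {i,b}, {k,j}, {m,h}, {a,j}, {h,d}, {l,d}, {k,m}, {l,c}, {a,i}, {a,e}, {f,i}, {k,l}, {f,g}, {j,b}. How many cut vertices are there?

1

Removing k increases the component count from 1 to 2, so k is a cut vertex.
By contrast removing m leaves 1 component; it is not a cut vertex. No other vertex is a cut vertex either.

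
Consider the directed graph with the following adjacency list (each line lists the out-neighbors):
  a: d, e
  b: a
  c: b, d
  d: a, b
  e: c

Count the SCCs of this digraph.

1

{a, b, c, d, e} are all mutually reachable — one SCC of size 5.
That gives 1 strongly connected component.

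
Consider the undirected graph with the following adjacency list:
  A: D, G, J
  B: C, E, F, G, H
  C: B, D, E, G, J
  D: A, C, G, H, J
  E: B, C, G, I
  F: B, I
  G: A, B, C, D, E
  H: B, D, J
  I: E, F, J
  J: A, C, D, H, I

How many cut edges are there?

The edges on the cycle G-A-J-I-E-C-G are not bridges since each lies on that cycle.
Every edge lies on some cycle, so there are no bridges.

0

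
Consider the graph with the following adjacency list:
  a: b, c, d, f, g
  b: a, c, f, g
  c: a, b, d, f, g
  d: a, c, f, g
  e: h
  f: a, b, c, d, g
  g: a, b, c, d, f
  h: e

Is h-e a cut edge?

Removing h-e leaves no path between h and e: the component count goes from 2 to 3. So it is a bridge.

Yes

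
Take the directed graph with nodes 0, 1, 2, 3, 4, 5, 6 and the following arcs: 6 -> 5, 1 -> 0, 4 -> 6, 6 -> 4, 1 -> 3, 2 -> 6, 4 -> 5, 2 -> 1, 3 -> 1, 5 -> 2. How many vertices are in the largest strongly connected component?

{2, 4, 5, 6} are all mutually reachable — one SCC of size 4.
{1, 3} are all mutually reachable — one SCC of size 2.
{0} is an SCC by itself.
The largest has 4 vertices.

4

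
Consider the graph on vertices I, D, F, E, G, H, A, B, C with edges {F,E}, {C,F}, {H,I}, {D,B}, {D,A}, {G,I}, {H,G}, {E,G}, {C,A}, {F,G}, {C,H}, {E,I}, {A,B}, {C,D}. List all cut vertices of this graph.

C

Removing C increases the component count from 1 to 2, so C is a cut vertex.
By contrast removing F leaves 1 component; it is not a cut vertex. No other vertex is a cut vertex either.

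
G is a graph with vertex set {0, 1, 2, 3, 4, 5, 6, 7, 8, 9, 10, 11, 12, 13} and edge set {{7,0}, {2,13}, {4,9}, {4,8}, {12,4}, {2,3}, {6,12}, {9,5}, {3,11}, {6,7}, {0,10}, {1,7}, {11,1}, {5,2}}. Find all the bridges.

The edges on the cycle 6-12-4-9-5-2-3-11-1-7-6 are not bridges since each lies on that cycle.
But removing 0-10 disconnects 0 from 10; removing 7-0 disconnects 7 from 0; removing 13-2 disconnects 13 from 2; removing 4-8 disconnects 4 from 8 — these are bridges.

0-10, 0-7, 13-2, 4-8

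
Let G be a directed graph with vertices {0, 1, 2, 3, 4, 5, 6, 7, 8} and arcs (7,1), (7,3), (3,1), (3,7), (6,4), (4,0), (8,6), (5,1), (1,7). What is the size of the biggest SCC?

3

{1, 3, 7} are all mutually reachable — one SCC of size 3.
{5} is an SCC by itself.
{2} is an SCC by itself.
{6} is an SCC by itself.
{0} is an SCC by itself.
(and 2 more singleton SCCs)
The largest has 3 vertices.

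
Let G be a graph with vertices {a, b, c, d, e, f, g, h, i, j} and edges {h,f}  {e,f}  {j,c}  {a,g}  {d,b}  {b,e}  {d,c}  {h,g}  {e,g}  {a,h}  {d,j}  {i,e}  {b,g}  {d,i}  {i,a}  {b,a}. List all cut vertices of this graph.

Removing d increases the component count from 1 to 2, so d is a cut vertex.
By contrast removing h leaves 1 component; it is not a cut vertex. No other vertex is a cut vertex either.

d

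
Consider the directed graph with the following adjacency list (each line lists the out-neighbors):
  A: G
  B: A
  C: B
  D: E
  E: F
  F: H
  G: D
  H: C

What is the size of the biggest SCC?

8

{A, B, C, D, E, F, G, H} are all mutually reachable — one SCC of size 8.
The largest has 8 vertices.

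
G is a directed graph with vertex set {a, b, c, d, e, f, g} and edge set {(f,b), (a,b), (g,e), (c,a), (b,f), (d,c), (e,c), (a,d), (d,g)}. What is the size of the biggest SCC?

5

{a, c, d, e, g} are all mutually reachable — one SCC of size 5.
{b, f} are all mutually reachable — one SCC of size 2.
The largest has 5 vertices.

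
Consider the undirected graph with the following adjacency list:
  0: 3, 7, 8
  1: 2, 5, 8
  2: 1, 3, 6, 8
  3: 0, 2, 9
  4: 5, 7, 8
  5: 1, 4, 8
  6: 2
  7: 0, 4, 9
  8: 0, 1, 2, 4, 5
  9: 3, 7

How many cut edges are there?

1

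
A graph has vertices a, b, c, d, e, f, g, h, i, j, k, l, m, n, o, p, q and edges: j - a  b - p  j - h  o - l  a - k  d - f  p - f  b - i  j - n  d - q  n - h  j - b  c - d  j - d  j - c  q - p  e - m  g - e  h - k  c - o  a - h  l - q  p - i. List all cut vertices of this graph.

e, j

Removing e increases the component count from 2 to 3, so e is a cut vertex.
Removing j increases the component count from 2 to 3, so j is a cut vertex.
By contrast removing i leaves 2 components; it is not a cut vertex. No other vertex is a cut vertex either.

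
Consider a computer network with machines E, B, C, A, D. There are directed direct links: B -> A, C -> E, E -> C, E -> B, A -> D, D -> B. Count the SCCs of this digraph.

{A, B, D} are all mutually reachable — one SCC of size 3.
{C, E} are all mutually reachable — one SCC of size 2.
That gives 2 strongly connected components.

2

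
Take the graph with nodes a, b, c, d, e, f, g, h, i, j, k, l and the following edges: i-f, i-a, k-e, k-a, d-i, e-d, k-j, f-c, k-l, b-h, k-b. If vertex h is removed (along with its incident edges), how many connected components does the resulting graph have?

With h gone, the remaining components are: {g}; {a, b, c, d, e, f, i, j, k, l}.
That is 2 components.

2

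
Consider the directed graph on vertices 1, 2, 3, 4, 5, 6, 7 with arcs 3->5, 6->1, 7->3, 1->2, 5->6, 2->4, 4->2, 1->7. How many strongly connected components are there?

2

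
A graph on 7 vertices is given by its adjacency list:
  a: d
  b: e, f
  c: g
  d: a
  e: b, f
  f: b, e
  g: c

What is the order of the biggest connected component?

3

Starting from c we can reach c, g. That is one component of size 2.
Starting from a we can reach a, d. That is one component of size 2.
Starting from b we can reach b, e, f. That is one component of size 3.
The largest has 3 vertices.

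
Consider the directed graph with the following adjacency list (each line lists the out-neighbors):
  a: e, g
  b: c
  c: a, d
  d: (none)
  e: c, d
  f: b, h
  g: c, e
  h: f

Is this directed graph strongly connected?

No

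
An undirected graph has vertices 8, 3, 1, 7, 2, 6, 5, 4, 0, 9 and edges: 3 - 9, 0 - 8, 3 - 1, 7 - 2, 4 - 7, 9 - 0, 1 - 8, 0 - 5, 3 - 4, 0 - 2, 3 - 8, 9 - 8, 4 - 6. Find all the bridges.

0-5, 4-6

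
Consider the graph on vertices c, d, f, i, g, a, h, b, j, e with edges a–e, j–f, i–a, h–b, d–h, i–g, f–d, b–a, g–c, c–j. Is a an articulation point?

Yes

Deleting a raises the number of components from 1 to 2, so a is a cut vertex.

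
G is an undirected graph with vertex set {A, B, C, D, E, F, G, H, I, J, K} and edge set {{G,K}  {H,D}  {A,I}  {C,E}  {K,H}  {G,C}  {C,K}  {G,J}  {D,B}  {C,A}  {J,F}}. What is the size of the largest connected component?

Starting from A we can reach A, B, C, D, E, F, G, H, I, J, K. That is one component of size 11.
The largest has 11 vertices.

11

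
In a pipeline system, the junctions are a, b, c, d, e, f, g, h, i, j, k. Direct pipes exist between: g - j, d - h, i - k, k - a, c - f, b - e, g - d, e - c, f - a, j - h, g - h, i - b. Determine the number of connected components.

2

Starting from d we can reach d, g, h, j. That is one component of size 4.
Starting from a we can reach a, b, c, e, f, i, k. That is one component of size 7.
Total: 2 components.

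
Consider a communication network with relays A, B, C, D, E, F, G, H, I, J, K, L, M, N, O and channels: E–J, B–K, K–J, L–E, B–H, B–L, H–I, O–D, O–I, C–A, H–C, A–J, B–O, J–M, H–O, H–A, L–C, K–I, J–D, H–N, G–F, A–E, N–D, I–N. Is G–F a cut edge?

Removing G–F leaves no path between G and F: the component count goes from 2 to 3. So it is a bridge.

Yes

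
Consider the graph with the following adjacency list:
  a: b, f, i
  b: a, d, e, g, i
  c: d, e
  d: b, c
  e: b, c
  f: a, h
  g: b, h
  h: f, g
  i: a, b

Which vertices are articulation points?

Removing b increases the component count from 1 to 2, so b is a cut vertex.
By contrast removing g leaves 1 component; it is not a cut vertex. No other vertex is a cut vertex either.

b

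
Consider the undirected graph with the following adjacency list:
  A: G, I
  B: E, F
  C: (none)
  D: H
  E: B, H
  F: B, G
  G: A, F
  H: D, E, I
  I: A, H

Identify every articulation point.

Removing H increases the component count from 2 to 3, so H is a cut vertex.
By contrast removing F leaves 2 components; it is not a cut vertex. No other vertex is a cut vertex either.

H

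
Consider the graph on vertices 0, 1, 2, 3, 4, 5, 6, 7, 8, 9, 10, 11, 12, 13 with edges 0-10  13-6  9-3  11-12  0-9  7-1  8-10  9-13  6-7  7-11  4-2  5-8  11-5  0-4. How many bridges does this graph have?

5

The edges on the cycle 0-9-13-6-7-11-5-8-10-0 are not bridges since each lies on that cycle.
But removing 9-3 disconnects 9 from 3; removing 0-4 disconnects 0 from 4; removing 12-11 disconnects 12 from 11; removing 4-2 disconnects 4 from 2 — these are bridges.
In total 5 edges are bridges.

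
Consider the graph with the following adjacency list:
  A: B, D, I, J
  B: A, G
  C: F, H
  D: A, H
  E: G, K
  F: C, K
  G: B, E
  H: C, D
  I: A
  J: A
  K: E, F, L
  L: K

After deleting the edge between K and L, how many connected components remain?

Before removal there is 1 component.
K-L is a bridge — removing it separates K's side from L's side.
After removal: 2 components.

2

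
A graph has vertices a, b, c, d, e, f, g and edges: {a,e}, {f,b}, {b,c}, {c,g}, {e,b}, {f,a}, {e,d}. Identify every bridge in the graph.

b-c, c-g, d-e

The edges on the cycle f-a-e-b-f are not bridges since each lies on that cycle.
But removing e—d disconnects e from d; removing c—g disconnects c from g; removing b—c disconnects b from c — these are bridges.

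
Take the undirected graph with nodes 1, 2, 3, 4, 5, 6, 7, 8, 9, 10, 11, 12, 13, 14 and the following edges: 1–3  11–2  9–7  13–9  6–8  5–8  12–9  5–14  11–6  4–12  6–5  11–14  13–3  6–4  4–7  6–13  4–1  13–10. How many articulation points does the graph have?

Removing 6 increases the component count from 1 to 2, so 6 is a cut vertex.
Removing 11 increases the component count from 1 to 2, so 11 is a cut vertex.
Removing 13 increases the component count from 1 to 2, so 13 is a cut vertex.
By contrast removing 1 leaves 1 component; it is not a cut vertex. No other vertex is a cut vertex either.

3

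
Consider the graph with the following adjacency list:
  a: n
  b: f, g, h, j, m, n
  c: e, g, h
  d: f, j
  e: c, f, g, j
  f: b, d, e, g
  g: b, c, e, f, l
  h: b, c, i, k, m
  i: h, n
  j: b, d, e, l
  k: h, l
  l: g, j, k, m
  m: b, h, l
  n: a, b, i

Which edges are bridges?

The edges on the cycle n-i-h-b-n are not bridges since each lies on that cycle.
But removing a-n disconnects a from n — this is a bridge.

a-n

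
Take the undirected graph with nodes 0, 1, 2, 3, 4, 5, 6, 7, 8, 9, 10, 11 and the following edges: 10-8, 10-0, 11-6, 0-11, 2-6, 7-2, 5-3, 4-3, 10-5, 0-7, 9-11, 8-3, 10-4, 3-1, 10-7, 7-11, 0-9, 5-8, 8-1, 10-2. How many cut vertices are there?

1

Removing 10 increases the component count from 1 to 2, so 10 is a cut vertex.
By contrast removing 9 leaves 1 component; it is not a cut vertex. No other vertex is a cut vertex either.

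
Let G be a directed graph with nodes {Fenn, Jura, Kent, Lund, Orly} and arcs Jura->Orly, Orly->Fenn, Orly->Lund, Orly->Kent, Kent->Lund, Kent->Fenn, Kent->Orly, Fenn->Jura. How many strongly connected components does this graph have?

2

{Fenn, Jura, Kent, Orly} are all mutually reachable — one SCC of size 4.
{Lund} is an SCC by itself.
That gives 2 strongly connected components.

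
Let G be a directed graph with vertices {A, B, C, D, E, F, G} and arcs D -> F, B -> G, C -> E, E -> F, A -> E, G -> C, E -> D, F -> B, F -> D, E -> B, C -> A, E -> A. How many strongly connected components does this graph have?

{A, B, C, D, E, F, G} are all mutually reachable — one SCC of size 7.
That gives 1 strongly connected component.

1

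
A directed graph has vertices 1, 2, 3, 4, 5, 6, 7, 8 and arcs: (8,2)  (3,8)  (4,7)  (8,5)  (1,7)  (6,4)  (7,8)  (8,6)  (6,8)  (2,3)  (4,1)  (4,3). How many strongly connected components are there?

2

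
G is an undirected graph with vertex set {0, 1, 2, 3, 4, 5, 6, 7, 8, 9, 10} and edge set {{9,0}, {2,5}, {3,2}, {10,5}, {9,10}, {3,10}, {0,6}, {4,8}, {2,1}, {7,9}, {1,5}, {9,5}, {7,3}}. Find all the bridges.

0-6, 0-9, 4-8

The edges on the cycle 7-9-5-2-3-7 are not bridges since each lies on that cycle.
But removing 4-8 disconnects 4 from 8; removing 6-0 disconnects 6 from 0; removing 0-9 disconnects 0 from 9 — these are bridges.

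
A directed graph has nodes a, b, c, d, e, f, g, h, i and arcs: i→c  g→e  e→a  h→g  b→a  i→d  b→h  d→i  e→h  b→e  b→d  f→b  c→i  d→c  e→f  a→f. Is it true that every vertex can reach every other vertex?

No

There is no directed path from d to e, so the graph is not strongly connected.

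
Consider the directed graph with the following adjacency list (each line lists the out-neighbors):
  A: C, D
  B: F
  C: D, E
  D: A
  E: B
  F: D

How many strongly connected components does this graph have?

1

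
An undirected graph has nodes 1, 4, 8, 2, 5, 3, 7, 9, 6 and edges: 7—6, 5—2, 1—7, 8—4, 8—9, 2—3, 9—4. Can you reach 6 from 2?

The component containing 2 is {2, 3, 5}, and 6 is not in it.

No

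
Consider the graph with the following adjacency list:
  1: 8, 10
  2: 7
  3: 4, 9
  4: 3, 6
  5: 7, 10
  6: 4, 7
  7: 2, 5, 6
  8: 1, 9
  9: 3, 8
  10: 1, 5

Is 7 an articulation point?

Yes

Deleting 7 raises the number of components from 1 to 2, so 7 is a cut vertex.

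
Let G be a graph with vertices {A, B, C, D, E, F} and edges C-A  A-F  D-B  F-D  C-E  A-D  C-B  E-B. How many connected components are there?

Starting from A we can reach A, B, C, D, E, F. That is one component of size 6.
Total: 1 component.

1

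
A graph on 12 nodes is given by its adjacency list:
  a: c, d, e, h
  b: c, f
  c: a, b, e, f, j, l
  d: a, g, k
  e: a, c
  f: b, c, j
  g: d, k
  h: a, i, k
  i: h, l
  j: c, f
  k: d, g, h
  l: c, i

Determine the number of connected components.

Starting from a we can reach a, b, c, d, e, f, g, h, i, j, k, l. That is one component of size 12.
Total: 1 component.

1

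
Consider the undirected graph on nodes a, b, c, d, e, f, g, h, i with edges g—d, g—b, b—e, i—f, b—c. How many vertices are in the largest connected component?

5

h is isolated — a component by itself.
a is isolated — a component by itself.
Starting from f we can reach f, i. That is one component of size 2.
Starting from b we can reach b, c, d, e, g. That is one component of size 5.
The largest has 5 vertices.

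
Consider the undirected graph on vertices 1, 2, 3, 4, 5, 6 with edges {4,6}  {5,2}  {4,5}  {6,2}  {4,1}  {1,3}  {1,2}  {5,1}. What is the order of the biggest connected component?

6

Starting from 1 we can reach 1, 2, 3, 4, 5, 6. That is one component of size 6.
The largest has 6 vertices.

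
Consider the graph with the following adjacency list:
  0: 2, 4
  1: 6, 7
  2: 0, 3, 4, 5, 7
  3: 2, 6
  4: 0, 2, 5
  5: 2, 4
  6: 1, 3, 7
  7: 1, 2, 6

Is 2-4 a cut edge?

After removing 2-4, the path 2-5-4 still connects them, so the edge is not a bridge.

No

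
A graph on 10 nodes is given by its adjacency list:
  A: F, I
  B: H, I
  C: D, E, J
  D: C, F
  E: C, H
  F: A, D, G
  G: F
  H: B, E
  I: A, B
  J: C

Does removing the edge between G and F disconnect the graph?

Yes

Removing G-F leaves no path between G and F: the component count goes from 1 to 2. So it is a bridge.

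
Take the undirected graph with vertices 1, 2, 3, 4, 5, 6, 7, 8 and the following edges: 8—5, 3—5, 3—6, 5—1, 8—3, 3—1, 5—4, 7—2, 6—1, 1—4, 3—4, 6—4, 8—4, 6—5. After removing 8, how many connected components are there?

2

With 8 gone, the remaining components are: {2, 7}; {1, 3, 4, 5, 6}.
That is 2 components.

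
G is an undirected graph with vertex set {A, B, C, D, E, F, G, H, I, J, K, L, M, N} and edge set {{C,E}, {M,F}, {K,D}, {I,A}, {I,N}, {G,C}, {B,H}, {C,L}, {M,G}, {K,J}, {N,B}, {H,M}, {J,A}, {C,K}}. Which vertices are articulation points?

C, K, M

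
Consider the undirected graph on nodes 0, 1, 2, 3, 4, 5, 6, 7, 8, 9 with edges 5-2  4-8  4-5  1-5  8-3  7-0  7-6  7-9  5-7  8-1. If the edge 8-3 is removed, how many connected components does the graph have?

Before removal there is 1 component.
8-3 is a bridge — removing it separates 8's side from 3's side.
After removal: 2 components.

2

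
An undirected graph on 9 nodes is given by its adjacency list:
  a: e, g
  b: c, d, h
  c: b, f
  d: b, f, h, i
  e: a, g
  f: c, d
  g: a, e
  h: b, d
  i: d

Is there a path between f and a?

No

The component containing f is {b, c, d, f, h, i}, and a is not in it.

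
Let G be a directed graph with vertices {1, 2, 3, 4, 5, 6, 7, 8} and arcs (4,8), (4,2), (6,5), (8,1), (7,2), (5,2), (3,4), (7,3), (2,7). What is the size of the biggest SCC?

4

{2, 3, 4, 7} are all mutually reachable — one SCC of size 4.
{1} is an SCC by itself.
{8} is an SCC by itself.
{5} is an SCC by itself.
{6} is an SCC by itself.
The largest has 4 vertices.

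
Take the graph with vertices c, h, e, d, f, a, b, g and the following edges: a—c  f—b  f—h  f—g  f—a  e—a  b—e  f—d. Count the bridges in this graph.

4

The edges on the cycle f-b-e-a-f are not bridges since each lies on that cycle.
But removing f—g disconnects f from g; removing a—c disconnects a from c; removing f—d disconnects f from d; removing f—h disconnects f from h — these are bridges.
That makes 4 bridges.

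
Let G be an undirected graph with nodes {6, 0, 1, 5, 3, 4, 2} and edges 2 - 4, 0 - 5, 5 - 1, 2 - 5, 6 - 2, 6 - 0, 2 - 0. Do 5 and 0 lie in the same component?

From 5 we can reach 0, 1, 2, 4, 5, 6, which includes 0.

Yes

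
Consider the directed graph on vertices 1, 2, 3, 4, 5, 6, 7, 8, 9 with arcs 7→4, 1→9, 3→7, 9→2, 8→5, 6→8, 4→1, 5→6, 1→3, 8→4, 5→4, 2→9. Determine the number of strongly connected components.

3

{1, 3, 4, 7} are all mutually reachable — one SCC of size 4.
{5, 6, 8} are all mutually reachable — one SCC of size 3.
{2, 9} are all mutually reachable — one SCC of size 2.
That gives 3 strongly connected components.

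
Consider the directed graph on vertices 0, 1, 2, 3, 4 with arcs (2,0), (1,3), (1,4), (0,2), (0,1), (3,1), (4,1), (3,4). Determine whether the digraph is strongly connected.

There is no directed path from 1 to 0, so the graph is not strongly connected.

No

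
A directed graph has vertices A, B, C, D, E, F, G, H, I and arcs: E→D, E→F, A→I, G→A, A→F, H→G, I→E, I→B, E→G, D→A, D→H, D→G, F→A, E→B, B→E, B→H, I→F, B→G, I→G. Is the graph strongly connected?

There is no directed path from H to C, so the graph is not strongly connected.

No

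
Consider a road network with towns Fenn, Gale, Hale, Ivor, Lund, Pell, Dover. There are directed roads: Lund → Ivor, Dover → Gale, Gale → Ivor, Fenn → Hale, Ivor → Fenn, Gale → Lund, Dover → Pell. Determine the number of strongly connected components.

{Gale} is an SCC by itself.
{Hale} is an SCC by itself.
{Dover} is an SCC by itself.
{Lund} is an SCC by itself.
{Pell} is an SCC by itself.
(and 2 more singleton SCCs)
That gives 7 strongly connected components.

7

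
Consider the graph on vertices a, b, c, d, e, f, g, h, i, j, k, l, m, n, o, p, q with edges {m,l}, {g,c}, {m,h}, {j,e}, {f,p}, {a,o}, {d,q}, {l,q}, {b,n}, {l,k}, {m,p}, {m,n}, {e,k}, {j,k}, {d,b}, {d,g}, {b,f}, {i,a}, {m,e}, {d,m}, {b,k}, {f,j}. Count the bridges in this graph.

The edges on the cycle b-f-j-k-b are not bridges since each lies on that cycle.
But removing d - g disconnects d from g; removing o - a disconnects o from a; removing m - h disconnects m from h; removing i - a disconnects i from a — these are bridges.
In total 5 edges are bridges.

5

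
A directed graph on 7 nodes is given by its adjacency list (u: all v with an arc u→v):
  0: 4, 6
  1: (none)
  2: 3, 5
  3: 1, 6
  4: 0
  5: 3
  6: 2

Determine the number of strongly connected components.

3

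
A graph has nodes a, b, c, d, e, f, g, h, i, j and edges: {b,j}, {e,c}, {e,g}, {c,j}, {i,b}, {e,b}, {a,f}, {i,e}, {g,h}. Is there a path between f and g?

No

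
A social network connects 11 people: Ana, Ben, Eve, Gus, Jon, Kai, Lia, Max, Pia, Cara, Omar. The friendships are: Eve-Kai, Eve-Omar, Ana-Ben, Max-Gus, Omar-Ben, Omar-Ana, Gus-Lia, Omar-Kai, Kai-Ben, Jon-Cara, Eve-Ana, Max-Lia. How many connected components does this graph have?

Pia is isolated — a component by itself.
Starting from Jon we can reach Jon, Cara. That is one component of size 2.
Starting from Gus we can reach Gus, Lia, Max. That is one component of size 3.
Starting from Ana we can reach Ana, Ben, Eve, Kai, Omar. That is one component of size 5.
Total: 4 components.

4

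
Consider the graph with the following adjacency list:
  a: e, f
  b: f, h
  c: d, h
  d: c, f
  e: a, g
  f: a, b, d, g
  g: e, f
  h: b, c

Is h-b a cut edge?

After removing h-b, the path h-c-d-f-b still connects them, so the edge is not a bridge.

No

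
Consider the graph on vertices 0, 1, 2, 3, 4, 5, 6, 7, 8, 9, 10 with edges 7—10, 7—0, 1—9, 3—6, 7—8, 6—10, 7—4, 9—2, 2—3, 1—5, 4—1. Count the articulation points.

2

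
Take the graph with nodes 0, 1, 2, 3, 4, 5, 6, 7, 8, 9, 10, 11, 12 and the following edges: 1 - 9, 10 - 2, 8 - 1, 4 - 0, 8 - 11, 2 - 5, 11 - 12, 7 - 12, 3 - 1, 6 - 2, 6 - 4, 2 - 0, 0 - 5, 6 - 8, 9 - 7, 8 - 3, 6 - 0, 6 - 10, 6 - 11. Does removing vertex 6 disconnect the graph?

Yes

Deleting 6 raises the number of components from 1 to 2, so 6 is a cut vertex.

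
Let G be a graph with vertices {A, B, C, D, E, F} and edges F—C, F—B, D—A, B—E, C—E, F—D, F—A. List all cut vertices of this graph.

F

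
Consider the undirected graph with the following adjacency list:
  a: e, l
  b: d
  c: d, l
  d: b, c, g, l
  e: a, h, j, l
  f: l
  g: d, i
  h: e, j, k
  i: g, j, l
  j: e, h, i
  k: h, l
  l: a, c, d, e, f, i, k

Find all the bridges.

b-d, f-l

The edges on the cycle l-k-h-j-e-l are not bridges since each lies on that cycle.
But removing l-f disconnects l from f; removing d-b disconnects d from b — these are bridges.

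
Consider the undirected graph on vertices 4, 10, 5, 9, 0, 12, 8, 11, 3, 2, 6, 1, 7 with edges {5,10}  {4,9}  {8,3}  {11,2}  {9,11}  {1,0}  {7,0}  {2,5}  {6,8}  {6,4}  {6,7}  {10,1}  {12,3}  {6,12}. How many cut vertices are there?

1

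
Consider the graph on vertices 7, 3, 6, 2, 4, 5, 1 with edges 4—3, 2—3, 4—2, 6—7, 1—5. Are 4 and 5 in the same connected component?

No

The component containing 4 is {2, 3, 4}, and 5 is not in it.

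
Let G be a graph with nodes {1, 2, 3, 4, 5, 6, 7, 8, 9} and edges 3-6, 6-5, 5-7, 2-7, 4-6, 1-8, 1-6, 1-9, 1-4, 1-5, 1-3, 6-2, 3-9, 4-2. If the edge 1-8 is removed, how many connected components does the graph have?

2

Before removal there is 1 component.
1-8 is a bridge — removing it separates 1's side from 8's side.
After removal: 2 components.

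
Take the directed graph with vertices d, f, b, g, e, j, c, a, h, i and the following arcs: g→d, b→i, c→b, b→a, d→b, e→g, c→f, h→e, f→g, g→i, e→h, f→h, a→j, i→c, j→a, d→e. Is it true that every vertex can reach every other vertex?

There is no directed path from j to c, so the graph is not strongly connected.

No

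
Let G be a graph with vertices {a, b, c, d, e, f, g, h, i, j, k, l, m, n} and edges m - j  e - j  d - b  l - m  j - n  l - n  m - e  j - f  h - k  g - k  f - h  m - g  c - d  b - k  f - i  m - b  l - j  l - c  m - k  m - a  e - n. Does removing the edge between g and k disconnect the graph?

No

After removing g - k, the path g-m-k still connects them, so the edge is not a bridge.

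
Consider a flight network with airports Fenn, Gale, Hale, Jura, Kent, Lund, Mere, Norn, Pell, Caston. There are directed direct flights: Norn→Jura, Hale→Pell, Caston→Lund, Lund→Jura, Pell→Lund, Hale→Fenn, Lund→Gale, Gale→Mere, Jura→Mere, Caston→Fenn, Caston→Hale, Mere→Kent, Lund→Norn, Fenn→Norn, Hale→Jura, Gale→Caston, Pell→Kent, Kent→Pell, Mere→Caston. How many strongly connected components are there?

{Fenn, Gale, Hale, Jura, Kent, Lund, Mere, Norn, Pell, Caston} are all mutually reachable — one SCC of size 10.
That gives 1 strongly connected component.

1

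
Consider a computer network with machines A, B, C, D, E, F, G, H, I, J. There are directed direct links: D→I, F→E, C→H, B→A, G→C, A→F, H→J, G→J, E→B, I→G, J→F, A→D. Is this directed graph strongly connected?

From F we can reach every vertex (A, B, C, D, E, F, G, H, I, J), and every vertex can reach F (A, B, C, D, E, F, G, H, I, J). So the whole graph is one strongly connected component.

Yes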